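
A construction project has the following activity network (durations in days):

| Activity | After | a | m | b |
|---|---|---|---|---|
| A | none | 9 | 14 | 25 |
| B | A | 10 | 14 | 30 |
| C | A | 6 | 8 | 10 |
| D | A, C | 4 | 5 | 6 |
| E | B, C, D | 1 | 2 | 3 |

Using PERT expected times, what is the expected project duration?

te_A = (9 + 4·14 + 25)/6 = 90/6 = 15
te_B = (10 + 4·14 + 30)/6 = 96/6 = 16
te_C = (6 + 4·8 + 10)/6 = 48/6 = 8
te_D = (4 + 4·5 + 6)/6 = 30/6 = 5
te_E = (1 + 4·2 + 3)/6 = 12/6 = 2

Forward pass:
ES_A = 0; EF_A = 15
ES_B = 15; EF_B = 15+16 = 31
ES_C = 15; EF_C = 15+8 = 23
ES_D = max(EF_A=15, EF_C=23) = 23; EF_D = 23+5 = 28
ES_E = max(EF_B=31, EF_C=23, EF_D=28) = 31; EF_E = 31+2 = 33
Expected project duration μ = 33 days. Critical path: A → B → E.

33 days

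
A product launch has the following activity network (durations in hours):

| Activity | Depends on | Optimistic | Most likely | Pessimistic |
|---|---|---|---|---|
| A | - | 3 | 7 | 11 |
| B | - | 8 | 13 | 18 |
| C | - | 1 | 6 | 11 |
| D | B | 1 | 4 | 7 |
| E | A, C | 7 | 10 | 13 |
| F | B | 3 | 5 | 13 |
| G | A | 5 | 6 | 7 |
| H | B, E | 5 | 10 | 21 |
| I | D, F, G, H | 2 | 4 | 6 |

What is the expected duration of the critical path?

te_A = (3 + 4·7 + 11)/6 = 42/6 = 7
te_B = (8 + 4·13 + 18)/6 = 78/6 = 13
te_C = (1 + 4·6 + 11)/6 = 36/6 = 6
te_D = (1 + 4·4 + 7)/6 = 24/6 = 4
te_E = (7 + 4·10 + 13)/6 = 60/6 = 10
te_F = (3 + 4·5 + 13)/6 = 36/6 = 6
te_G = (5 + 4·6 + 7)/6 = 36/6 = 6
te_H = (5 + 4·10 + 21)/6 = 66/6 = 11
te_I = (2 + 4·4 + 6)/6 = 24/6 = 4

Forward pass:
ES_A = 0; EF_A = 7
ES_B = 0; EF_B = 13
ES_C = 0; EF_C = 6
ES_D = 13; EF_D = 13+4 = 17
ES_E = max(EF_A=7, EF_C=6) = 7; EF_E = 7+10 = 17
ES_F = 13; EF_F = 13+6 = 19
ES_G = 7; EF_G = 7+6 = 13
ES_H = max(EF_B=13, EF_E=17) = 17; EF_H = 17+11 = 28
ES_I = max(EF_D=17, EF_F=19, EF_G=13, EF_H=28) = 28; EF_I = 28+4 = 32
Expected project duration μ = 32 hours. Critical path: A → E → H → I.

32 hours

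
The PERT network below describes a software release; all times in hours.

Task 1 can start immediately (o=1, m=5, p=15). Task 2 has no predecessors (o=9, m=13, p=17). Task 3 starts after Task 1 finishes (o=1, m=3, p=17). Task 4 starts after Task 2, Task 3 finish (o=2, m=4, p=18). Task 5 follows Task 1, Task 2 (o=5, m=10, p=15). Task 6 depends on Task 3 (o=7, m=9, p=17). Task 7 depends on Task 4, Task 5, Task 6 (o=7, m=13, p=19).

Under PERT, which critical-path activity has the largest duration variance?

Task 7

te_Task 1 = (1 + 4·5 + 15)/6 = 36/6 = 6; σ²_Task 1 = ((15−1)/6)² = 5.444
te_Task 2 = (9 + 4·13 + 17)/6 = 78/6 = 13; σ²_Task 2 = ((17−9)/6)² = 1.778
te_Task 3 = (1 + 4·3 + 17)/6 = 30/6 = 5; σ²_Task 3 = ((17−1)/6)² = 7.111
te_Task 4 = (2 + 4·4 + 18)/6 = 36/6 = 6; σ²_Task 4 = ((18−2)/6)² = 7.111
te_Task 5 = (5 + 4·10 + 15)/6 = 60/6 = 10; σ²_Task 5 = ((15−5)/6)² = 2.778
te_Task 6 = (7 + 4·9 + 17)/6 = 60/6 = 10; σ²_Task 6 = ((17−7)/6)² = 2.778
te_Task 7 = (7 + 4·13 + 19)/6 = 78/6 = 13; σ²_Task 7 = ((19−7)/6)² = 4.000

Forward pass:
ES_Task 1 = 0; EF_Task 1 = 6
ES_Task 2 = 0; EF_Task 2 = 13
ES_Task 3 = 6; EF_Task 3 = 6+5 = 11
ES_Task 4 = max(EF_Task 2=13, EF_Task 3=11) = 13; EF_Task 4 = 13+6 = 19
ES_Task 5 = max(EF_Task 1=6, EF_Task 2=13) = 13; EF_Task 5 = 13+10 = 23
ES_Task 6 = 11; EF_Task 6 = 11+10 = 21
ES_Task 7 = max(EF_Task 4=19, EF_Task 5=23, EF_Task 6=21) = 23; EF_Task 7 = 23+13 = 36
Expected project duration μ = 36 hours. Critical path: Task 2 → Task 5 → Task 7.

Variances on critical path: σ²_Task 2=1.778, σ²_Task 5=2.778, σ²_Task 7=4.000.
Largest is σ²_Task 7 = 4.000.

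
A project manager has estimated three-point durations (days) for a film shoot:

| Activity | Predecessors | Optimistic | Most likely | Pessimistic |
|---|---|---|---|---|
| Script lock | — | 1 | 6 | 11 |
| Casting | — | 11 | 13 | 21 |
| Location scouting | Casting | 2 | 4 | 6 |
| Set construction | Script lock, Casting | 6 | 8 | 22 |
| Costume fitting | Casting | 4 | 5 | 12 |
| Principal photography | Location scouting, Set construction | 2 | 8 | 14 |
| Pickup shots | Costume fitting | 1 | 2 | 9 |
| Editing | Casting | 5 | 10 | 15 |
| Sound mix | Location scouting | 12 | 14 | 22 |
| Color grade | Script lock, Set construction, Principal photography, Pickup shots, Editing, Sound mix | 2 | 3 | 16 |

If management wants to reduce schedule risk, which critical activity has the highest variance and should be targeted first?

Color grade

te_Script lock = (1 + 4·6 + 11)/6 = 36/6 = 6; σ²_Script lock = ((11−1)/6)² = 2.778
te_Casting = (11 + 4·13 + 21)/6 = 84/6 = 14; σ²_Casting = ((21−11)/6)² = 2.778
te_Location scouting = (2 + 4·4 + 6)/6 = 24/6 = 4; σ²_Location scouting = ((6−2)/6)² = 0.444
te_Set construction = (6 + 4·8 + 22)/6 = 60/6 = 10; σ²_Set construction = ((22−6)/6)² = 7.111
te_Costume fitting = (4 + 4·5 + 12)/6 = 36/6 = 6; σ²_Costume fitting = ((12−4)/6)² = 1.778
te_Principal photography = (2 + 4·8 + 14)/6 = 48/6 = 8; σ²_Principal photography = ((14−2)/6)² = 4.000
te_Pickup shots = (1 + 4·2 + 9)/6 = 18/6 = 3; σ²_Pickup shots = ((9−1)/6)² = 1.778
te_Editing = (5 + 4·10 + 15)/6 = 60/6 = 10; σ²_Editing = ((15−5)/6)² = 2.778
te_Sound mix = (12 + 4·14 + 22)/6 = 90/6 = 15; σ²_Sound mix = ((22−12)/6)² = 2.778
te_Color grade = (2 + 4·3 + 16)/6 = 30/6 = 5; σ²_Color grade = ((16−2)/6)² = 5.444

Forward pass:
ES_Script lock = 0; EF_Script lock = 6
ES_Casting = 0; EF_Casting = 14
ES_Location scouting = 14; EF_Location scouting = 14+4 = 18
ES_Set construction = max(EF_Script lock=6, EF_Casting=14) = 14; EF_Set construction = 14+10 = 24
ES_Costume fitting = 14; EF_Costume fitting = 14+6 = 20
ES_Principal photography = max(EF_Location scouting=18, EF_Set construction=24) = 24; EF_Principal photography = 24+8 = 32
ES_Pickup shots = 20; EF_Pickup shots = 20+3 = 23
ES_Editing = 14; EF_Editing = 14+10 = 24
ES_Sound mix = 18; EF_Sound mix = 18+15 = 33
ES_Color grade = max(EF_Script lock=6, EF_Set construction=24, EF_Principal photography=32, EF_Pickup shots=23, EF_Editing=24, EF_Sound mix=33) = 33; EF_Color grade = 33+5 = 38
Expected project duration μ = 38 days. Critical path: Casting → Location scouting → Sound mix → Color grade.

Variances on critical path: σ²_Casting=2.778, σ²_Location scouting=0.444, σ²_Sound mix=2.778, σ²_Color grade=5.444.
Largest is σ²_Color grade = 5.444.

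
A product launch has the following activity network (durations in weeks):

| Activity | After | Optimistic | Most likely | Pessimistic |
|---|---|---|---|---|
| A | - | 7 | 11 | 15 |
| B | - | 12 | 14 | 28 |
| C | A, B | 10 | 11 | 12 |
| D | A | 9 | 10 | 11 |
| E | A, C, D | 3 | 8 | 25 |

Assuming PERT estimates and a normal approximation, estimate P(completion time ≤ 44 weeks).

te_A = (7 + 4·11 + 15)/6 = 66/6 = 11; σ²_A = ((15−7)/6)² = 1.778
te_B = (12 + 4·14 + 28)/6 = 96/6 = 16; σ²_B = ((28−12)/6)² = 7.111
te_C = (10 + 4·11 + 12)/6 = 66/6 = 11; σ²_C = ((12−10)/6)² = 0.111
te_D = (9 + 4·10 + 11)/6 = 60/6 = 10; σ²_D = ((11−9)/6)² = 0.111
te_E = (3 + 4·8 + 25)/6 = 60/6 = 10; σ²_E = ((25−3)/6)² = 13.444

Forward pass:
ES_A = 0; EF_A = 11
ES_B = 0; EF_B = 16
ES_C = max(EF_A=11, EF_B=16) = 16; EF_C = 16+11 = 27
ES_D = 11; EF_D = 11+10 = 21
ES_E = max(EF_A=11, EF_C=27, EF_D=21) = 27; EF_E = 27+10 = 37
Expected project duration μ = 37 weeks. Critical path: B → C → E.

Variance along critical path = 7.111 + 0.111 + 13.444 = 20.667; σ = √20.667 = 4.546 weeks.
Z = (44 − 37) / 4.546 = 1.540
P(T ≤ 44) = Φ(1.540) ≈ 0.938

0.938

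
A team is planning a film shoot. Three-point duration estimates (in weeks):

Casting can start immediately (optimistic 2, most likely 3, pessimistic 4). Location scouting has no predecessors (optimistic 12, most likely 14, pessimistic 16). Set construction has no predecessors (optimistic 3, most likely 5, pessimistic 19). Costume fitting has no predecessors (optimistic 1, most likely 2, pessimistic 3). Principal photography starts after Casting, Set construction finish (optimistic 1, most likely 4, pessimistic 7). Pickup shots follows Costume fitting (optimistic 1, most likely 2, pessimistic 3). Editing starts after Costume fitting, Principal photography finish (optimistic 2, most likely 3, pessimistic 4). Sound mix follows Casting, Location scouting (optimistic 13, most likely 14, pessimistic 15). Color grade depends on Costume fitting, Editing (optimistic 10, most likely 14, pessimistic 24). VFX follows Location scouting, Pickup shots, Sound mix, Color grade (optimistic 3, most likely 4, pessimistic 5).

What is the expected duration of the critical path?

te_Casting = (2 + 4·3 + 4)/6 = 18/6 = 3
te_Location scouting = (12 + 4·14 + 16)/6 = 84/6 = 14
te_Set construction = (3 + 4·5 + 19)/6 = 42/6 = 7
te_Costume fitting = (1 + 4·2 + 3)/6 = 12/6 = 2
te_Principal photography = (1 + 4·4 + 7)/6 = 24/6 = 4
te_Pickup shots = (1 + 4·2 + 3)/6 = 12/6 = 2
te_Editing = (2 + 4·3 + 4)/6 = 18/6 = 3
te_Sound mix = (13 + 4·14 + 15)/6 = 84/6 = 14
te_Color grade = (10 + 4·14 + 24)/6 = 90/6 = 15
te_VFX = (3 + 4·4 + 5)/6 = 24/6 = 4

Forward pass:
ES_Casting = 0; EF_Casting = 3
ES_Location scouting = 0; EF_Location scouting = 14
ES_Set construction = 0; EF_Set construction = 7
ES_Costume fitting = 0; EF_Costume fitting = 2
ES_Principal photography = max(EF_Casting=3, EF_Set construction=7) = 7; EF_Principal photography = 7+4 = 11
ES_Pickup shots = 2; EF_Pickup shots = 2+2 = 4
ES_Editing = max(EF_Costume fitting=2, EF_Principal photography=11) = 11; EF_Editing = 11+3 = 14
ES_Sound mix = max(EF_Casting=3, EF_Location scouting=14) = 14; EF_Sound mix = 14+14 = 28
ES_Color grade = max(EF_Costume fitting=2, EF_Editing=14) = 14; EF_Color grade = 14+15 = 29
ES_VFX = max(EF_Location scouting=14, EF_Pickup shots=4, EF_Sound mix=28, EF_Color grade=29) = 29; EF_VFX = 29+4 = 33
Expected project duration μ = 33 weeks. Critical path: Set construction → Principal photography → Editing → Color grade → VFX.

33 weeks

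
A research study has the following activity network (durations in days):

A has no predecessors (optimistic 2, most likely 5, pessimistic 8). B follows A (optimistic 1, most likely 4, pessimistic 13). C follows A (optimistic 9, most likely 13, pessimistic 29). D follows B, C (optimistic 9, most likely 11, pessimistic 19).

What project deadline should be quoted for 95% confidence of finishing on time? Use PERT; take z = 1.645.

te_A = (2 + 4·5 + 8)/6 = 30/6 = 5; σ²_A = ((8−2)/6)² = 1.000
te_B = (1 + 4·4 + 13)/6 = 30/6 = 5; σ²_B = ((13−1)/6)² = 4.000
te_C = (9 + 4·13 + 29)/6 = 90/6 = 15; σ²_C = ((29−9)/6)² = 11.111
te_D = (9 + 4·11 + 19)/6 = 72/6 = 12; σ²_D = ((19−9)/6)² = 2.778

Forward pass:
ES_A = 0; EF_A = 5
ES_B = 5; EF_B = 5+5 = 10
ES_C = 5; EF_C = 5+15 = 20
ES_D = max(EF_B=10, EF_C=20) = 20; EF_D = 20+12 = 32
Expected project duration μ = 32 days. Critical path: A → C → D.

Variance along critical path = 1.000 + 11.111 + 2.778 = 14.889; σ = 3.859 days.
D = μ + z·σ = 32 + 1.645·3.859 = 38.3 days

38.3 days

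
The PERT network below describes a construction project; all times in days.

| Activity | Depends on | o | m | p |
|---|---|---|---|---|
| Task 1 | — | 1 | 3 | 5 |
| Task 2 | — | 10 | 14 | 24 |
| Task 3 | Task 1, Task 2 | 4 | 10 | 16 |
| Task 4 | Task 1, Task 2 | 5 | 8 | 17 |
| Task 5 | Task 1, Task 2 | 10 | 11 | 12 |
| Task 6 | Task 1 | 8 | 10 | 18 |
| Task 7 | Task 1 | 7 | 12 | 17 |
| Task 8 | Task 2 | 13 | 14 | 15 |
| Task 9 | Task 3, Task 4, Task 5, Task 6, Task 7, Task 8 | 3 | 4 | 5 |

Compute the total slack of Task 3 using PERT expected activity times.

4 days

te_Task 1 = (1 + 4·3 + 5)/6 = 18/6 = 3
te_Task 2 = (10 + 4·14 + 24)/6 = 90/6 = 15
te_Task 3 = (4 + 4·10 + 16)/6 = 60/6 = 10
te_Task 4 = (5 + 4·8 + 17)/6 = 54/6 = 9
te_Task 5 = (10 + 4·11 + 12)/6 = 66/6 = 11
te_Task 6 = (8 + 4·10 + 18)/6 = 66/6 = 11
te_Task 7 = (7 + 4·12 + 17)/6 = 72/6 = 12
te_Task 8 = (13 + 4·14 + 15)/6 = 84/6 = 14
te_Task 9 = (3 + 4·4 + 5)/6 = 24/6 = 4

Forward pass:
ES_Task 1 = 0; EF_Task 1 = 3
ES_Task 2 = 0; EF_Task 2 = 15
ES_Task 3 = max(EF_Task 1=3, EF_Task 2=15) = 15; EF_Task 3 = 15+10 = 25
ES_Task 4 = max(EF_Task 1=3, EF_Task 2=15) = 15; EF_Task 4 = 15+9 = 24
ES_Task 5 = max(EF_Task 1=3, EF_Task 2=15) = 15; EF_Task 5 = 15+11 = 26
ES_Task 6 = 3; EF_Task 6 = 3+11 = 14
ES_Task 7 = 3; EF_Task 7 = 3+12 = 15
ES_Task 8 = 15; EF_Task 8 = 15+14 = 29
ES_Task 9 = max(EF_Task 3=25, EF_Task 4=24, EF_Task 5=26, EF_Task 6=14, EF_Task 7=15, EF_Task 8=29) = 29; EF_Task 9 = 29+4 = 33
Expected project duration μ = 33 days. Critical path: Task 2 → Task 8 → Task 9.

Backward pass:
LF_Task 9 = 33; LS_Task 9 = 33−4 = 29
LF_Task 8 = LS_Task 9 = 29; LS_Task 8 = 29−14 = 15
LF_Task 7 = LS_Task 9 = 29; LS_Task 7 = 29−12 = 17
LF_Task 6 = LS_Task 9 = 29; LS_Task 6 = 29−11 = 18
LF_Task 5 = LS_Task 9 = 29; LS_Task 5 = 29−11 = 18
LF_Task 4 = LS_Task 9 = 29; LS_Task 4 = 29−9 = 20
LF_Task 3 = LS_Task 9 = 29; LS_Task 3 = 29−10 = 19
LF_Task 2 = min(LS_Task 3=19, LS_Task 4=20, LS_Task 5=18, LS_Task 8=15) = 15; LS_Task 2 = 15−15 = 0
LF_Task 1 = min(LS_Task 3=19, LS_Task 4=20, LS_Task 5=18, LS_Task 6=18, LS_Task 7=17) = 17; LS_Task 1 = 17−3 = 14
Slack_Task 3 = LS_Task 3 − ES_Task 3 = 19 − 15 = 4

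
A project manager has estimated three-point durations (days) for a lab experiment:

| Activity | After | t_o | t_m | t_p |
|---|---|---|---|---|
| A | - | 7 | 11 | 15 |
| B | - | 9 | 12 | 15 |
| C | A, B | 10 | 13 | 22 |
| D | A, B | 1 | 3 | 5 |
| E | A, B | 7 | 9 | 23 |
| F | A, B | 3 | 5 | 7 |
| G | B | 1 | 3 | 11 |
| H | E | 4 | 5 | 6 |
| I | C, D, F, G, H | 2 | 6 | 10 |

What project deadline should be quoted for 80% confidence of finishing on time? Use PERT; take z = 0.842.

te_A = (7 + 4·11 + 15)/6 = 66/6 = 11; σ²_A = ((15−7)/6)² = 1.778
te_B = (9 + 4·12 + 15)/6 = 72/6 = 12; σ²_B = ((15−9)/6)² = 1.000
te_C = (10 + 4·13 + 22)/6 = 84/6 = 14; σ²_C = ((22−10)/6)² = 4.000
te_D = (1 + 4·3 + 5)/6 = 18/6 = 3; σ²_D = ((5−1)/6)² = 0.444
te_E = (7 + 4·9 + 23)/6 = 66/6 = 11; σ²_E = ((23−7)/6)² = 7.111
te_F = (3 + 4·5 + 7)/6 = 30/6 = 5; σ²_F = ((7−3)/6)² = 0.444
te_G = (1 + 4·3 + 11)/6 = 24/6 = 4; σ²_G = ((11−1)/6)² = 2.778
te_H = (4 + 4·5 + 6)/6 = 30/6 = 5; σ²_H = ((6−4)/6)² = 0.111
te_I = (2 + 4·6 + 10)/6 = 36/6 = 6; σ²_I = ((10−2)/6)² = 1.778

Forward pass:
ES_A = 0; EF_A = 11
ES_B = 0; EF_B = 12
ES_C = max(EF_A=11, EF_B=12) = 12; EF_C = 12+14 = 26
ES_D = max(EF_A=11, EF_B=12) = 12; EF_D = 12+3 = 15
ES_E = max(EF_A=11, EF_B=12) = 12; EF_E = 12+11 = 23
ES_F = max(EF_A=11, EF_B=12) = 12; EF_F = 12+5 = 17
ES_G = 12; EF_G = 12+4 = 16
ES_H = 23; EF_H = 23+5 = 28
ES_I = max(EF_C=26, EF_D=15, EF_F=17, EF_G=16, EF_H=28) = 28; EF_I = 28+6 = 34
Expected project duration μ = 34 days. Critical path: B → E → H → I.

Variance along critical path = 1.000 + 7.111 + 0.111 + 1.778 = 10.000; σ = 3.162 days.
D = μ + z·σ = 34 + 0.842·3.162 = 36.7 days

36.7 days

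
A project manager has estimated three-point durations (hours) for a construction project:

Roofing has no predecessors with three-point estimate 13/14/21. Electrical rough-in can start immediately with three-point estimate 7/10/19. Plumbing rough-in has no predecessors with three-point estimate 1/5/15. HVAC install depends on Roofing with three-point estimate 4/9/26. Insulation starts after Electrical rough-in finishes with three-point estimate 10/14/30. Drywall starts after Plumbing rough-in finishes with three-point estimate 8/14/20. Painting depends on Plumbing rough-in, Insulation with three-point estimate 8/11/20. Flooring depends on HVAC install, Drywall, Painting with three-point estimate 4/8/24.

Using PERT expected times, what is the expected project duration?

49 hours

te_Roofing = (13 + 4·14 + 21)/6 = 90/6 = 15
te_Electrical rough-in = (7 + 4·10 + 19)/6 = 66/6 = 11
te_Plumbing rough-in = (1 + 4·5 + 15)/6 = 36/6 = 6
te_HVAC install = (4 + 4·9 + 26)/6 = 66/6 = 11
te_Insulation = (10 + 4·14 + 30)/6 = 96/6 = 16
te_Drywall = (8 + 4·14 + 20)/6 = 84/6 = 14
te_Painting = (8 + 4·11 + 20)/6 = 72/6 = 12
te_Flooring = (4 + 4·8 + 24)/6 = 60/6 = 10

Forward pass:
ES_Roofing = 0; EF_Roofing = 15
ES_Electrical rough-in = 0; EF_Electrical rough-in = 11
ES_Plumbing rough-in = 0; EF_Plumbing rough-in = 6
ES_HVAC install = 15; EF_HVAC install = 15+11 = 26
ES_Insulation = 11; EF_Insulation = 11+16 = 27
ES_Drywall = 6; EF_Drywall = 6+14 = 20
ES_Painting = max(EF_Plumbing rough-in=6, EF_Insulation=27) = 27; EF_Painting = 27+12 = 39
ES_Flooring = max(EF_HVAC install=26, EF_Drywall=20, EF_Painting=39) = 39; EF_Flooring = 39+10 = 49
Expected project duration μ = 49 hours. Critical path: Electrical rough-in → Insulation → Painting → Flooring.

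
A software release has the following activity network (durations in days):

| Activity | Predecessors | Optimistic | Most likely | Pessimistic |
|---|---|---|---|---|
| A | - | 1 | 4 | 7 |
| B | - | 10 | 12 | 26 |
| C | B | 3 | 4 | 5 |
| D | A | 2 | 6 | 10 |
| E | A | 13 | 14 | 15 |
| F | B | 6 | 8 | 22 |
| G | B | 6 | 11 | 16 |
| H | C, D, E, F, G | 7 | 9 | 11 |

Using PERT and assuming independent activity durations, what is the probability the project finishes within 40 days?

te_A = (1 + 4·4 + 7)/6 = 24/6 = 4; σ²_A = ((7−1)/6)² = 1.000
te_B = (10 + 4·12 + 26)/6 = 84/6 = 14; σ²_B = ((26−10)/6)² = 7.111
te_C = (3 + 4·4 + 5)/6 = 24/6 = 4; σ²_C = ((5−3)/6)² = 0.111
te_D = (2 + 4·6 + 10)/6 = 36/6 = 6; σ²_D = ((10−2)/6)² = 1.778
te_E = (13 + 4·14 + 15)/6 = 84/6 = 14; σ²_E = ((15−13)/6)² = 0.111
te_F = (6 + 4·8 + 22)/6 = 60/6 = 10; σ²_F = ((22−6)/6)² = 7.111
te_G = (6 + 4·11 + 16)/6 = 66/6 = 11; σ²_G = ((16−6)/6)² = 2.778
te_H = (7 + 4·9 + 11)/6 = 54/6 = 9; σ²_H = ((11−7)/6)² = 0.444

Forward pass:
ES_A = 0; EF_A = 4
ES_B = 0; EF_B = 14
ES_C = 14; EF_C = 14+4 = 18
ES_D = 4; EF_D = 4+6 = 10
ES_E = 4; EF_E = 4+14 = 18
ES_F = 14; EF_F = 14+10 = 24
ES_G = 14; EF_G = 14+11 = 25
ES_H = max(EF_C=18, EF_D=10, EF_E=18, EF_F=24, EF_G=25) = 25; EF_H = 25+9 = 34
Expected project duration μ = 34 days. Critical path: B → G → H.

Variance along critical path = 7.111 + 2.778 + 0.444 = 10.333; σ = √10.333 = 3.215 days.
Z = (40 − 34) / 3.215 = 1.867
P(T ≤ 40) = Φ(1.867) ≈ 0.969

0.969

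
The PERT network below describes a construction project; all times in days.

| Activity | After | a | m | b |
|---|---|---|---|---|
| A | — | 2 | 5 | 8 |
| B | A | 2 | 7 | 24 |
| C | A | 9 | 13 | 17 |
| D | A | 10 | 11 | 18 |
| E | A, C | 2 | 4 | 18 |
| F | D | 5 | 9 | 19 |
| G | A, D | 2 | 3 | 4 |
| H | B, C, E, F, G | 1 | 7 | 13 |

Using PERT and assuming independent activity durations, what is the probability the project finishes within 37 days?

te_A = (2 + 4·5 + 8)/6 = 30/6 = 5; σ²_A = ((8−2)/6)² = 1.000
te_B = (2 + 4·7 + 24)/6 = 54/6 = 9; σ²_B = ((24−2)/6)² = 13.444
te_C = (9 + 4·13 + 17)/6 = 78/6 = 13; σ²_C = ((17−9)/6)² = 1.778
te_D = (10 + 4·11 + 18)/6 = 72/6 = 12; σ²_D = ((18−10)/6)² = 1.778
te_E = (2 + 4·4 + 18)/6 = 36/6 = 6; σ²_E = ((18−2)/6)² = 7.111
te_F = (5 + 4·9 + 19)/6 = 60/6 = 10; σ²_F = ((19−5)/6)² = 5.444
te_G = (2 + 4·3 + 4)/6 = 18/6 = 3; σ²_G = ((4−2)/6)² = 0.111
te_H = (1 + 4·7 + 13)/6 = 42/6 = 7; σ²_H = ((13−1)/6)² = 4.000

Forward pass:
ES_A = 0; EF_A = 5
ES_B = 5; EF_B = 5+9 = 14
ES_C = 5; EF_C = 5+13 = 18
ES_D = 5; EF_D = 5+12 = 17
ES_E = max(EF_A=5, EF_C=18) = 18; EF_E = 18+6 = 24
ES_F = 17; EF_F = 17+10 = 27
ES_G = max(EF_A=5, EF_D=17) = 17; EF_G = 17+3 = 20
ES_H = max(EF_B=14, EF_C=18, EF_E=24, EF_F=27, EF_G=20) = 27; EF_H = 27+7 = 34
Expected project duration μ = 34 days. Critical path: A → D → F → H.

Variance along critical path = 1.000 + 1.778 + 5.444 + 4.000 = 12.222; σ = √12.222 = 3.496 days.
Z = (37 − 34) / 3.496 = 0.858
P(T ≤ 37) = Φ(0.858) ≈ 0.805

0.805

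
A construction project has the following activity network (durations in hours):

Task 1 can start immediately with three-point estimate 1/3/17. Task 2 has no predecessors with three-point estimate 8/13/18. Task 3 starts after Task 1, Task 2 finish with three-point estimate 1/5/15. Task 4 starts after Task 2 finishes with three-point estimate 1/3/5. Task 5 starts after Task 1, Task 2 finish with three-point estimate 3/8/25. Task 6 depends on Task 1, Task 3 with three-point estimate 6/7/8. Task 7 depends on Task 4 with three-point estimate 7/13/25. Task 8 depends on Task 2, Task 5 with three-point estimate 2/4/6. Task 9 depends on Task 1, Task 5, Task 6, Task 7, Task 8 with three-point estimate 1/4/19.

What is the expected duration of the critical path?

36 hours

te_Task 1 = (1 + 4·3 + 17)/6 = 30/6 = 5
te_Task 2 = (8 + 4·13 + 18)/6 = 78/6 = 13
te_Task 3 = (1 + 4·5 + 15)/6 = 36/6 = 6
te_Task 4 = (1 + 4·3 + 5)/6 = 18/6 = 3
te_Task 5 = (3 + 4·8 + 25)/6 = 60/6 = 10
te_Task 6 = (6 + 4·7 + 8)/6 = 42/6 = 7
te_Task 7 = (7 + 4·13 + 25)/6 = 84/6 = 14
te_Task 8 = (2 + 4·4 + 6)/6 = 24/6 = 4
te_Task 9 = (1 + 4·4 + 19)/6 = 36/6 = 6

Forward pass:
ES_Task 1 = 0; EF_Task 1 = 5
ES_Task 2 = 0; EF_Task 2 = 13
ES_Task 3 = max(EF_Task 1=5, EF_Task 2=13) = 13; EF_Task 3 = 13+6 = 19
ES_Task 4 = 13; EF_Task 4 = 13+3 = 16
ES_Task 5 = max(EF_Task 1=5, EF_Task 2=13) = 13; EF_Task 5 = 13+10 = 23
ES_Task 6 = max(EF_Task 1=5, EF_Task 3=19) = 19; EF_Task 6 = 19+7 = 26
ES_Task 7 = 16; EF_Task 7 = 16+14 = 30
ES_Task 8 = max(EF_Task 2=13, EF_Task 5=23) = 23; EF_Task 8 = 23+4 = 27
ES_Task 9 = max(EF_Task 1=5, EF_Task 5=23, EF_Task 6=26, EF_Task 7=30, EF_Task 8=27) = 30; EF_Task 9 = 30+6 = 36
Expected project duration μ = 36 hours. Critical path: Task 2 → Task 4 → Task 7 → Task 9.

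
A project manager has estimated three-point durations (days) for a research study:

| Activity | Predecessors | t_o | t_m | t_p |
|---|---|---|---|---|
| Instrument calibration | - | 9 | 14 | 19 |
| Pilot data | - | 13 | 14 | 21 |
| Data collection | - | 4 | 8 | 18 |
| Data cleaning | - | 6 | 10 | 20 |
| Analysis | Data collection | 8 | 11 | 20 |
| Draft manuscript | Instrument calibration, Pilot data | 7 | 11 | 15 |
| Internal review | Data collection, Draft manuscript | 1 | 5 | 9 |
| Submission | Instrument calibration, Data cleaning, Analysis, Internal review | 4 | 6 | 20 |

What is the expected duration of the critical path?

te_Instrument calibration = (9 + 4·14 + 19)/6 = 84/6 = 14
te_Pilot data = (13 + 4·14 + 21)/6 = 90/6 = 15
te_Data collection = (4 + 4·8 + 18)/6 = 54/6 = 9
te_Data cleaning = (6 + 4·10 + 20)/6 = 66/6 = 11
te_Analysis = (8 + 4·11 + 20)/6 = 72/6 = 12
te_Draft manuscript = (7 + 4·11 + 15)/6 = 66/6 = 11
te_Internal review = (1 + 4·5 + 9)/6 = 30/6 = 5
te_Submission = (4 + 4·6 + 20)/6 = 48/6 = 8

Forward pass:
ES_Instrument calibration = 0; EF_Instrument calibration = 14
ES_Pilot data = 0; EF_Pilot data = 15
ES_Data collection = 0; EF_Data collection = 9
ES_Data cleaning = 0; EF_Data cleaning = 11
ES_Analysis = 9; EF_Analysis = 9+12 = 21
ES_Draft manuscript = max(EF_Instrument calibration=14, EF_Pilot data=15) = 15; EF_Draft manuscript = 15+11 = 26
ES_Internal review = max(EF_Data collection=9, EF_Draft manuscript=26) = 26; EF_Internal review = 26+5 = 31
ES_Submission = max(EF_Instrument calibration=14, EF_Data cleaning=11, EF_Analysis=21, EF_Internal review=31) = 31; EF_Submission = 31+8 = 39
Expected project duration μ = 39 days. Critical path: Pilot data → Draft manuscript → Internal review → Submission.

39 days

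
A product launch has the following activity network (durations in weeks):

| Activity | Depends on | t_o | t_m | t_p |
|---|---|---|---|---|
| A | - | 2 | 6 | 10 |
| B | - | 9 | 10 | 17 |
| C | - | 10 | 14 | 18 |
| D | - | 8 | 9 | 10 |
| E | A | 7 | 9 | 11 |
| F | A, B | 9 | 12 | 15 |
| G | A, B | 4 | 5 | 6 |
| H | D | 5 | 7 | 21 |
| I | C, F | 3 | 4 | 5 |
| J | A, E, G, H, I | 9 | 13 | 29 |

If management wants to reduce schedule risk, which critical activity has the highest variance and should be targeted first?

J

te_A = (2 + 4·6 + 10)/6 = 36/6 = 6; σ²_A = ((10−2)/6)² = 1.778
te_B = (9 + 4·10 + 17)/6 = 66/6 = 11; σ²_B = ((17−9)/6)² = 1.778
te_C = (10 + 4·14 + 18)/6 = 84/6 = 14; σ²_C = ((18−10)/6)² = 1.778
te_D = (8 + 4·9 + 10)/6 = 54/6 = 9; σ²_D = ((10−8)/6)² = 0.111
te_E = (7 + 4·9 + 11)/6 = 54/6 = 9; σ²_E = ((11−7)/6)² = 0.444
te_F = (9 + 4·12 + 15)/6 = 72/6 = 12; σ²_F = ((15−9)/6)² = 1.000
te_G = (4 + 4·5 + 6)/6 = 30/6 = 5; σ²_G = ((6−4)/6)² = 0.111
te_H = (5 + 4·7 + 21)/6 = 54/6 = 9; σ²_H = ((21−5)/6)² = 7.111
te_I = (3 + 4·4 + 5)/6 = 24/6 = 4; σ²_I = ((5−3)/6)² = 0.111
te_J = (9 + 4·13 + 29)/6 = 90/6 = 15; σ²_J = ((29−9)/6)² = 11.111

Forward pass:
ES_A = 0; EF_A = 6
ES_B = 0; EF_B = 11
ES_C = 0; EF_C = 14
ES_D = 0; EF_D = 9
ES_E = 6; EF_E = 6+9 = 15
ES_F = max(EF_A=6, EF_B=11) = 11; EF_F = 11+12 = 23
ES_G = max(EF_A=6, EF_B=11) = 11; EF_G = 11+5 = 16
ES_H = 9; EF_H = 9+9 = 18
ES_I = max(EF_C=14, EF_F=23) = 23; EF_I = 23+4 = 27
ES_J = max(EF_A=6, EF_E=15, EF_G=16, EF_H=18, EF_I=27) = 27; EF_J = 27+15 = 42
Expected project duration μ = 42 weeks. Critical path: B → F → I → J.

Variances on critical path: σ²_B=1.778, σ²_F=1.000, σ²_I=0.111, σ²_J=11.111.
Largest is σ²_J = 11.111.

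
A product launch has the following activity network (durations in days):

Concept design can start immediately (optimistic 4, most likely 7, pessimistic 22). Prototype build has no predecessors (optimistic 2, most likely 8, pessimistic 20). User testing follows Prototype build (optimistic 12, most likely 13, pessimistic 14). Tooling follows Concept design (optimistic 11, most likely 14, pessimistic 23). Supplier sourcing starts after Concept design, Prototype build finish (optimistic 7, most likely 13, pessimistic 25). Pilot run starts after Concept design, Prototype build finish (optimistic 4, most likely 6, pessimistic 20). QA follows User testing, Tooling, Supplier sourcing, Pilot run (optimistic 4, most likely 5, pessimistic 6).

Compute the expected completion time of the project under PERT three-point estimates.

te_Concept design = (4 + 4·7 + 22)/6 = 54/6 = 9
te_Prototype build = (2 + 4·8 + 20)/6 = 54/6 = 9
te_User testing = (12 + 4·13 + 14)/6 = 78/6 = 13
te_Tooling = (11 + 4·14 + 23)/6 = 90/6 = 15
te_Supplier sourcing = (7 + 4·13 + 25)/6 = 84/6 = 14
te_Pilot run = (4 + 4·6 + 20)/6 = 48/6 = 8
te_QA = (4 + 4·5 + 6)/6 = 30/6 = 5

Forward pass:
ES_Concept design = 0; EF_Concept design = 9
ES_Prototype build = 0; EF_Prototype build = 9
ES_User testing = 9; EF_User testing = 9+13 = 22
ES_Tooling = 9; EF_Tooling = 9+15 = 24
ES_Supplier sourcing = max(EF_Concept design=9, EF_Prototype build=9) = 9; EF_Supplier sourcing = 9+14 = 23
ES_Pilot run = max(EF_Concept design=9, EF_Prototype build=9) = 9; EF_Pilot run = 9+8 = 17
ES_QA = max(EF_User testing=22, EF_Tooling=24, EF_Supplier sourcing=23, EF_Pilot run=17) = 24; EF_QA = 24+5 = 29
Expected project duration μ = 29 days. Critical path: Concept design → Tooling → QA.

29 days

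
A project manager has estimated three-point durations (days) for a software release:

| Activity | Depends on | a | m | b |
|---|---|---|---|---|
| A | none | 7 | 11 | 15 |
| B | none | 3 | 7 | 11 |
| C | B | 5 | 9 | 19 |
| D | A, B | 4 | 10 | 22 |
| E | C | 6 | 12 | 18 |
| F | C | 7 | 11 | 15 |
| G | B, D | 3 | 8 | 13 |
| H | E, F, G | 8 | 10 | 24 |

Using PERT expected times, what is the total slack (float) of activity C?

1 days

te_A = (7 + 4·11 + 15)/6 = 66/6 = 11
te_B = (3 + 4·7 + 11)/6 = 42/6 = 7
te_C = (5 + 4·9 + 19)/6 = 60/6 = 10
te_D = (4 + 4·10 + 22)/6 = 66/6 = 11
te_E = (6 + 4·12 + 18)/6 = 72/6 = 12
te_F = (7 + 4·11 + 15)/6 = 66/6 = 11
te_G = (3 + 4·8 + 13)/6 = 48/6 = 8
te_H = (8 + 4·10 + 24)/6 = 72/6 = 12

Forward pass:
ES_A = 0; EF_A = 11
ES_B = 0; EF_B = 7
ES_C = 7; EF_C = 7+10 = 17
ES_D = max(EF_A=11, EF_B=7) = 11; EF_D = 11+11 = 22
ES_E = 17; EF_E = 17+12 = 29
ES_F = 17; EF_F = 17+11 = 28
ES_G = max(EF_B=7, EF_D=22) = 22; EF_G = 22+8 = 30
ES_H = max(EF_E=29, EF_F=28, EF_G=30) = 30; EF_H = 30+12 = 42
Expected project duration μ = 42 days. Critical path: A → D → G → H.

Backward pass:
LF_H = 42; LS_H = 42−12 = 30
LF_G = LS_H = 30; LS_G = 30−8 = 22
LF_F = LS_H = 30; LS_F = 30−11 = 19
LF_E = LS_H = 30; LS_E = 30−12 = 18
LF_D = LS_G = 22; LS_D = 22−11 = 11
LF_C = min(LS_E=18, LS_F=19) = 18; LS_C = 18−10 = 8
LF_B = min(LS_C=8, LS_D=11, LS_G=22) = 8; LS_B = 8−7 = 1
LF_A = LS_D = 11; LS_A = 11−11 = 0
Slack_C = LS_C − ES_C = 8 − 7 = 1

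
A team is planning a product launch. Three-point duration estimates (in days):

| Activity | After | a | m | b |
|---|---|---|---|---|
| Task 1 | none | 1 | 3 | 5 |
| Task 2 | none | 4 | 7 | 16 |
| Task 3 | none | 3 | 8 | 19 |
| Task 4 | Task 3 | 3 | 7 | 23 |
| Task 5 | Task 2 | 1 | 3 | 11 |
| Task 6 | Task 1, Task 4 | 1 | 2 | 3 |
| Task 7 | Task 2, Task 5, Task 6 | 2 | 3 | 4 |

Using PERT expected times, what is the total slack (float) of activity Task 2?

8 days

te_Task 1 = (1 + 4·3 + 5)/6 = 18/6 = 3
te_Task 2 = (4 + 4·7 + 16)/6 = 48/6 = 8
te_Task 3 = (3 + 4·8 + 19)/6 = 54/6 = 9
te_Task 4 = (3 + 4·7 + 23)/6 = 54/6 = 9
te_Task 5 = (1 + 4·3 + 11)/6 = 24/6 = 4
te_Task 6 = (1 + 4·2 + 3)/6 = 12/6 = 2
te_Task 7 = (2 + 4·3 + 4)/6 = 18/6 = 3

Forward pass:
ES_Task 1 = 0; EF_Task 1 = 3
ES_Task 2 = 0; EF_Task 2 = 8
ES_Task 3 = 0; EF_Task 3 = 9
ES_Task 4 = 9; EF_Task 4 = 9+9 = 18
ES_Task 5 = 8; EF_Task 5 = 8+4 = 12
ES_Task 6 = max(EF_Task 1=3, EF_Task 4=18) = 18; EF_Task 6 = 18+2 = 20
ES_Task 7 = max(EF_Task 2=8, EF_Task 5=12, EF_Task 6=20) = 20; EF_Task 7 = 20+3 = 23
Expected project duration μ = 23 days. Critical path: Task 3 → Task 4 → Task 6 → Task 7.

Backward pass:
LF_Task 7 = 23; LS_Task 7 = 23−3 = 20
LF_Task 6 = LS_Task 7 = 20; LS_Task 6 = 20−2 = 18
LF_Task 5 = LS_Task 7 = 20; LS_Task 5 = 20−4 = 16
LF_Task 4 = LS_Task 6 = 18; LS_Task 4 = 18−9 = 9
LF_Task 3 = LS_Task 4 = 9; LS_Task 3 = 9−9 = 0
LF_Task 2 = min(LS_Task 5=16, LS_Task 7=20) = 16; LS_Task 2 = 16−8 = 8
LF_Task 1 = LS_Task 6 = 18; LS_Task 1 = 18−3 = 15
Slack_Task 2 = LS_Task 2 − ES_Task 2 = 8 − 0 = 8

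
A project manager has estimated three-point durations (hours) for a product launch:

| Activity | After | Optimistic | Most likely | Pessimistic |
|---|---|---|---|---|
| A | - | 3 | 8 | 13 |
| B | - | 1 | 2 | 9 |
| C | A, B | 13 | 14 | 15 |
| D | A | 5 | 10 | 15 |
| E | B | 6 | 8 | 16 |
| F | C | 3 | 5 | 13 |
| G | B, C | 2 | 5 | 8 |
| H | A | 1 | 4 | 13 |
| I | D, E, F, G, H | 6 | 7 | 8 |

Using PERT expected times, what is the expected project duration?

te_A = (3 + 4·8 + 13)/6 = 48/6 = 8
te_B = (1 + 4·2 + 9)/6 = 18/6 = 3
te_C = (13 + 4·14 + 15)/6 = 84/6 = 14
te_D = (5 + 4·10 + 15)/6 = 60/6 = 10
te_E = (6 + 4·8 + 16)/6 = 54/6 = 9
te_F = (3 + 4·5 + 13)/6 = 36/6 = 6
te_G = (2 + 4·5 + 8)/6 = 30/6 = 5
te_H = (1 + 4·4 + 13)/6 = 30/6 = 5
te_I = (6 + 4·7 + 8)/6 = 42/6 = 7

Forward pass:
ES_A = 0; EF_A = 8
ES_B = 0; EF_B = 3
ES_C = max(EF_A=8, EF_B=3) = 8; EF_C = 8+14 = 22
ES_D = 8; EF_D = 8+10 = 18
ES_E = 3; EF_E = 3+9 = 12
ES_F = 22; EF_F = 22+6 = 28
ES_G = max(EF_B=3, EF_C=22) = 22; EF_G = 22+5 = 27
ES_H = 8; EF_H = 8+5 = 13
ES_I = max(EF_D=18, EF_E=12, EF_F=28, EF_G=27, EF_H=13) = 28; EF_I = 28+7 = 35
Expected project duration μ = 35 hours. Critical path: A → C → F → I.

35 hours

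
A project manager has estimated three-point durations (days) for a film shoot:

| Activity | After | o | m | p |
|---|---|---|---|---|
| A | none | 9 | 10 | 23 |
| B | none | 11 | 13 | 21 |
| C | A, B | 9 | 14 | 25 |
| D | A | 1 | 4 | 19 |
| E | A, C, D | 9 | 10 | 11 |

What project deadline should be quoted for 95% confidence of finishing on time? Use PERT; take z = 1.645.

te_A = (9 + 4·10 + 23)/6 = 72/6 = 12; σ²_A = ((23−9)/6)² = 5.444
te_B = (11 + 4·13 + 21)/6 = 84/6 = 14; σ²_B = ((21−11)/6)² = 2.778
te_C = (9 + 4·14 + 25)/6 = 90/6 = 15; σ²_C = ((25−9)/6)² = 7.111
te_D = (1 + 4·4 + 19)/6 = 36/6 = 6; σ²_D = ((19−1)/6)² = 9.000
te_E = (9 + 4·10 + 11)/6 = 60/6 = 10; σ²_E = ((11−9)/6)² = 0.111

Forward pass:
ES_A = 0; EF_A = 12
ES_B = 0; EF_B = 14
ES_C = max(EF_A=12, EF_B=14) = 14; EF_C = 14+15 = 29
ES_D = 12; EF_D = 12+6 = 18
ES_E = max(EF_A=12, EF_C=29, EF_D=18) = 29; EF_E = 29+10 = 39
Expected project duration μ = 39 days. Critical path: B → C → E.

Variance along critical path = 2.778 + 7.111 + 0.111 = 10.000; σ = 3.162 days.
D = μ + z·σ = 39 + 1.645·3.162 = 44.2 days

44.2 days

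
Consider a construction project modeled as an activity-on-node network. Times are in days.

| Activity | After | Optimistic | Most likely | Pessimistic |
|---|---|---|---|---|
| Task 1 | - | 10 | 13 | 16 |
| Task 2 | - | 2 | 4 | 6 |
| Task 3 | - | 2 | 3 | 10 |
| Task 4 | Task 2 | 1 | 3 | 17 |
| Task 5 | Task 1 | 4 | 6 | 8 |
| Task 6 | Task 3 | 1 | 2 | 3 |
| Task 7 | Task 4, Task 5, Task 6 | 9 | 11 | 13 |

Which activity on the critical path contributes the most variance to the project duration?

Task 1

te_Task 1 = (10 + 4·13 + 16)/6 = 78/6 = 13; σ²_Task 1 = ((16−10)/6)² = 1.000
te_Task 2 = (2 + 4·4 + 6)/6 = 24/6 = 4; σ²_Task 2 = ((6−2)/6)² = 0.444
te_Task 3 = (2 + 4·3 + 10)/6 = 24/6 = 4; σ²_Task 3 = ((10−2)/6)² = 1.778
te_Task 4 = (1 + 4·3 + 17)/6 = 30/6 = 5; σ²_Task 4 = ((17−1)/6)² = 7.111
te_Task 5 = (4 + 4·6 + 8)/6 = 36/6 = 6; σ²_Task 5 = ((8−4)/6)² = 0.444
te_Task 6 = (1 + 4·2 + 3)/6 = 12/6 = 2; σ²_Task 6 = ((3−1)/6)² = 0.111
te_Task 7 = (9 + 4·11 + 13)/6 = 66/6 = 11; σ²_Task 7 = ((13−9)/6)² = 0.444

Forward pass:
ES_Task 1 = 0; EF_Task 1 = 13
ES_Task 2 = 0; EF_Task 2 = 4
ES_Task 3 = 0; EF_Task 3 = 4
ES_Task 4 = 4; EF_Task 4 = 4+5 = 9
ES_Task 5 = 13; EF_Task 5 = 13+6 = 19
ES_Task 6 = 4; EF_Task 6 = 4+2 = 6
ES_Task 7 = max(EF_Task 4=9, EF_Task 5=19, EF_Task 6=6) = 19; EF_Task 7 = 19+11 = 30
Expected project duration μ = 30 days. Critical path: Task 1 → Task 5 → Task 7.

Variances on critical path: σ²_Task 1=1.000, σ²_Task 5=0.444, σ²_Task 7=0.444.
Largest is σ²_Task 1 = 1.000.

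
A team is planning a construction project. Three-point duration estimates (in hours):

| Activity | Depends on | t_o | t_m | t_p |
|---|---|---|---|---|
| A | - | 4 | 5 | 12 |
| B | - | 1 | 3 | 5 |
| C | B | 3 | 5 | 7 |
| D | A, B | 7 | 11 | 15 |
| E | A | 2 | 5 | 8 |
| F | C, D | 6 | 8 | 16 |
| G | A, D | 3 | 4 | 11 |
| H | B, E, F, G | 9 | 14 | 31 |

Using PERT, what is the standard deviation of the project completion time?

te_A = (4 + 4·5 + 12)/6 = 36/6 = 6; σ²_A = ((12−4)/6)² = 1.778
te_B = (1 + 4·3 + 5)/6 = 18/6 = 3; σ²_B = ((5−1)/6)² = 0.444
te_C = (3 + 4·5 + 7)/6 = 30/6 = 5; σ²_C = ((7−3)/6)² = 0.444
te_D = (7 + 4·11 + 15)/6 = 66/6 = 11; σ²_D = ((15−7)/6)² = 1.778
te_E = (2 + 4·5 + 8)/6 = 30/6 = 5; σ²_E = ((8−2)/6)² = 1.000
te_F = (6 + 4·8 + 16)/6 = 54/6 = 9; σ²_F = ((16−6)/6)² = 2.778
te_G = (3 + 4·4 + 11)/6 = 30/6 = 5; σ²_G = ((11−3)/6)² = 1.778
te_H = (9 + 4·14 + 31)/6 = 96/6 = 16; σ²_H = ((31−9)/6)² = 13.444

Forward pass:
ES_A = 0; EF_A = 6
ES_B = 0; EF_B = 3
ES_C = 3; EF_C = 3+5 = 8
ES_D = max(EF_A=6, EF_B=3) = 6; EF_D = 6+11 = 17
ES_E = 6; EF_E = 6+5 = 11
ES_F = max(EF_C=8, EF_D=17) = 17; EF_F = 17+9 = 26
ES_G = max(EF_A=6, EF_D=17) = 17; EF_G = 17+5 = 22
ES_H = max(EF_B=3, EF_E=11, EF_F=26, EF_G=22) = 26; EF_H = 26+16 = 42
Expected project duration μ = 42 hours. Critical path: A → D → F → H.

Variance along critical path = 1.778 + 1.778 + 2.778 + 13.444 = 19.778
σ = √19.778 = 4.447 hours

4.45 hours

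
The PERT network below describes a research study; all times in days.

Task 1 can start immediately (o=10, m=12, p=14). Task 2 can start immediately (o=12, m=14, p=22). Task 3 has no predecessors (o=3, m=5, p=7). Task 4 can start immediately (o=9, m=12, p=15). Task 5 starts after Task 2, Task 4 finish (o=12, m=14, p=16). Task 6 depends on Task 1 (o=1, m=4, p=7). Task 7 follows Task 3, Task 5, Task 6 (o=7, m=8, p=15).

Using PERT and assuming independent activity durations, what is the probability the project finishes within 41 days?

0.910

te_Task 1 = (10 + 4·12 + 14)/6 = 72/6 = 12; σ²_Task 1 = ((14−10)/6)² = 0.444
te_Task 2 = (12 + 4·14 + 22)/6 = 90/6 = 15; σ²_Task 2 = ((22−12)/6)² = 2.778
te_Task 3 = (3 + 4·5 + 7)/6 = 30/6 = 5; σ²_Task 3 = ((7−3)/6)² = 0.444
te_Task 4 = (9 + 4·12 + 15)/6 = 72/6 = 12; σ²_Task 4 = ((15−9)/6)² = 1.000
te_Task 5 = (12 + 4·14 + 16)/6 = 84/6 = 14; σ²_Task 5 = ((16−12)/6)² = 0.444
te_Task 6 = (1 + 4·4 + 7)/6 = 24/6 = 4; σ²_Task 6 = ((7−1)/6)² = 1.000
te_Task 7 = (7 + 4·8 + 15)/6 = 54/6 = 9; σ²_Task 7 = ((15−7)/6)² = 1.778

Forward pass:
ES_Task 1 = 0; EF_Task 1 = 12
ES_Task 2 = 0; EF_Task 2 = 15
ES_Task 3 = 0; EF_Task 3 = 5
ES_Task 4 = 0; EF_Task 4 = 12
ES_Task 5 = max(EF_Task 2=15, EF_Task 4=12) = 15; EF_Task 5 = 15+14 = 29
ES_Task 6 = 12; EF_Task 6 = 12+4 = 16
ES_Task 7 = max(EF_Task 3=5, EF_Task 5=29, EF_Task 6=16) = 29; EF_Task 7 = 29+9 = 38
Expected project duration μ = 38 days. Critical path: Task 2 → Task 5 → Task 7.

Variance along critical path = 2.778 + 0.444 + 1.778 = 5.000; σ = √5.000 = 2.236 days.
Z = (41 − 38) / 2.236 = 1.342
P(T ≤ 41) = Φ(1.342) ≈ 0.910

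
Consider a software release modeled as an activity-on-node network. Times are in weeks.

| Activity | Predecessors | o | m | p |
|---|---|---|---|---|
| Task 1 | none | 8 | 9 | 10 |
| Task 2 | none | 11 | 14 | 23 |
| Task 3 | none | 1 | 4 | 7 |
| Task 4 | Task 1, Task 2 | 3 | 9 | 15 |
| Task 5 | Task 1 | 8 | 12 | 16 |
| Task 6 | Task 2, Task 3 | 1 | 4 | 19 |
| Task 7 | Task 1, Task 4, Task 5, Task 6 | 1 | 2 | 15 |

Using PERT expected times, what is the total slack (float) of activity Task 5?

3 weeks

te_Task 1 = (8 + 4·9 + 10)/6 = 54/6 = 9
te_Task 2 = (11 + 4·14 + 23)/6 = 90/6 = 15
te_Task 3 = (1 + 4·4 + 7)/6 = 24/6 = 4
te_Task 4 = (3 + 4·9 + 15)/6 = 54/6 = 9
te_Task 5 = (8 + 4·12 + 16)/6 = 72/6 = 12
te_Task 6 = (1 + 4·4 + 19)/6 = 36/6 = 6
te_Task 7 = (1 + 4·2 + 15)/6 = 24/6 = 4

Forward pass:
ES_Task 1 = 0; EF_Task 1 = 9
ES_Task 2 = 0; EF_Task 2 = 15
ES_Task 3 = 0; EF_Task 3 = 4
ES_Task 4 = max(EF_Task 1=9, EF_Task 2=15) = 15; EF_Task 4 = 15+9 = 24
ES_Task 5 = 9; EF_Task 5 = 9+12 = 21
ES_Task 6 = max(EF_Task 2=15, EF_Task 3=4) = 15; EF_Task 6 = 15+6 = 21
ES_Task 7 = max(EF_Task 1=9, EF_Task 4=24, EF_Task 5=21, EF_Task 6=21) = 24; EF_Task 7 = 24+4 = 28
Expected project duration μ = 28 weeks. Critical path: Task 2 → Task 4 → Task 7.

Backward pass:
LF_Task 7 = 28; LS_Task 7 = 28−4 = 24
LF_Task 6 = LS_Task 7 = 24; LS_Task 6 = 24−6 = 18
LF_Task 5 = LS_Task 7 = 24; LS_Task 5 = 24−12 = 12
LF_Task 4 = LS_Task 7 = 24; LS_Task 4 = 24−9 = 15
LF_Task 3 = LS_Task 6 = 18; LS_Task 3 = 18−4 = 14
LF_Task 2 = min(LS_Task 4=15, LS_Task 6=18) = 15; LS_Task 2 = 15−15 = 0
LF_Task 1 = min(LS_Task 4=15, LS_Task 5=12, LS_Task 7=24) = 12; LS_Task 1 = 12−9 = 3
Slack_Task 5 = LS_Task 5 − ES_Task 5 = 12 − 9 = 3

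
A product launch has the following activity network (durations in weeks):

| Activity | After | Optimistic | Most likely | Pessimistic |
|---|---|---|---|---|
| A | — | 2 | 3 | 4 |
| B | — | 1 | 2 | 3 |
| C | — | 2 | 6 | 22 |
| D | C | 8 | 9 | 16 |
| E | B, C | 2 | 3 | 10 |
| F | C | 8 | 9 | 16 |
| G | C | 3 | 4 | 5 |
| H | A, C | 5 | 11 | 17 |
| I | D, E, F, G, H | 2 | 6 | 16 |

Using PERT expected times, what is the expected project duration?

te_A = (2 + 4·3 + 4)/6 = 18/6 = 3
te_B = (1 + 4·2 + 3)/6 = 12/6 = 2
te_C = (2 + 4·6 + 22)/6 = 48/6 = 8
te_D = (8 + 4·9 + 16)/6 = 60/6 = 10
te_E = (2 + 4·3 + 10)/6 = 24/6 = 4
te_F = (8 + 4·9 + 16)/6 = 60/6 = 10
te_G = (3 + 4·4 + 5)/6 = 24/6 = 4
te_H = (5 + 4·11 + 17)/6 = 66/6 = 11
te_I = (2 + 4·6 + 16)/6 = 42/6 = 7

Forward pass:
ES_A = 0; EF_A = 3
ES_B = 0; EF_B = 2
ES_C = 0; EF_C = 8
ES_D = 8; EF_D = 8+10 = 18
ES_E = max(EF_B=2, EF_C=8) = 8; EF_E = 8+4 = 12
ES_F = 8; EF_F = 8+10 = 18
ES_G = 8; EF_G = 8+4 = 12
ES_H = max(EF_A=3, EF_C=8) = 8; EF_H = 8+11 = 19
ES_I = max(EF_D=18, EF_E=12, EF_F=18, EF_G=12, EF_H=19) = 19; EF_I = 19+7 = 26
Expected project duration μ = 26 weeks. Critical path: C → H → I.

26 weeks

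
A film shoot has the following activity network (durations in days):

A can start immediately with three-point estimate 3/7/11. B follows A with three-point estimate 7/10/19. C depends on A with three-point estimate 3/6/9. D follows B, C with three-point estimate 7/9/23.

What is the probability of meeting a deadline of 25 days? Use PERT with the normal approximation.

te_A = (3 + 4·7 + 11)/6 = 42/6 = 7; σ²_A = ((11−3)/6)² = 1.778
te_B = (7 + 4·10 + 19)/6 = 66/6 = 11; σ²_B = ((19−7)/6)² = 4.000
te_C = (3 + 4·6 + 9)/6 = 36/6 = 6; σ²_C = ((9−3)/6)² = 1.000
te_D = (7 + 4·9 + 23)/6 = 66/6 = 11; σ²_D = ((23−7)/6)² = 7.111

Forward pass:
ES_A = 0; EF_A = 7
ES_B = 7; EF_B = 7+11 = 18
ES_C = 7; EF_C = 7+6 = 13
ES_D = max(EF_B=18, EF_C=13) = 18; EF_D = 18+11 = 29
Expected project duration μ = 29 days. Critical path: A → B → D.

Variance along critical path = 1.778 + 4.000 + 7.111 = 12.889; σ = √12.889 = 3.590 days.
Z = (25 − 29) / 3.590 = -1.114
P(T ≤ 25) = Φ(-1.114) ≈ 0.133

0.133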